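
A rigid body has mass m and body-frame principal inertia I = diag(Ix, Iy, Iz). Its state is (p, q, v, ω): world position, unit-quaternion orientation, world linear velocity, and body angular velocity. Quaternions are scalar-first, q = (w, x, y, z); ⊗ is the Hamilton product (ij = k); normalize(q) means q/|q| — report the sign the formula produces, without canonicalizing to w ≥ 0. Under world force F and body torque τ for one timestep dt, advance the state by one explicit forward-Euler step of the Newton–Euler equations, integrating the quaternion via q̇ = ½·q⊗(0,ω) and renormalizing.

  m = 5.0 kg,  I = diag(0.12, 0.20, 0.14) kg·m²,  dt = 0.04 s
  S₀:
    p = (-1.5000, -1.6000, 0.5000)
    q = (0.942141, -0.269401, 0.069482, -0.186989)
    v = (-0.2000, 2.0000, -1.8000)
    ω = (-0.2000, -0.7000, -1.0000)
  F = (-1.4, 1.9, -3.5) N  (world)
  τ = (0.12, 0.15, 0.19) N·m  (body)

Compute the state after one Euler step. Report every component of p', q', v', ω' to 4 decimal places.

a = (-0.2800, 0.3800, -0.7000)
p + v·dt = (-1.5080, -1.5200, 0.4280)
v + (F/m)dt = (-0.2112, 2.0152, -1.8280)
precession coupling ω×(Iω) = (-0.0420, -0.0040, 0.0112)
(τ − ω×Iω)/I = (1.3500, 0.7700, 1.2771)
ω' = ω + α·dt = (-0.1460, -0.6692, -0.9489)
q⊗(0,ω) = (-0.1922318, -0.3888025, -0.8915019, -0.7396639)
q' = normalize(q + ½dt·q⊗(0,ω)) = (0.9380, -0.2771, 0.0516, -0.2017)

p' = (-1.5080, -1.5200, 0.4280)
q' = (0.9380, -0.2771, 0.0516, -0.2017)
v' = (-0.2112, 2.0152, -1.8280)
ω' = (-0.1460, -0.6692, -0.9489)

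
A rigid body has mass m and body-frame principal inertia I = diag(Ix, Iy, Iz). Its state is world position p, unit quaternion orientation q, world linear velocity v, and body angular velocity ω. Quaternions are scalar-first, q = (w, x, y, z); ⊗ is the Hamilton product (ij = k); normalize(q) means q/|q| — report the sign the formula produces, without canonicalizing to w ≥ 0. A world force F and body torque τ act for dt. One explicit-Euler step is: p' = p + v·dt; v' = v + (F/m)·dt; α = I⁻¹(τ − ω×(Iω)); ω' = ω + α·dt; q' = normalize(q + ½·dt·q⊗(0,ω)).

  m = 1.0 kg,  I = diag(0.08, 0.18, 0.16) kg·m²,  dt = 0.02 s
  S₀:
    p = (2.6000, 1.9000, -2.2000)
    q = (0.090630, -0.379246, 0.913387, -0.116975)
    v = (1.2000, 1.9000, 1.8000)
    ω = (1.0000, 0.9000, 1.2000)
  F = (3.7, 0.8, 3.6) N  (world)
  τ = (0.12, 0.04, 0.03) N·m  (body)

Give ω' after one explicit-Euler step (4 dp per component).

α = I⁻¹(τ − ω×Iω) = (1.7700, 0.7556, -0.3750)
new body rate ω' = (1.0354, 0.9151, 1.1925)

ω' = (1.0354, 0.9151, 1.1925)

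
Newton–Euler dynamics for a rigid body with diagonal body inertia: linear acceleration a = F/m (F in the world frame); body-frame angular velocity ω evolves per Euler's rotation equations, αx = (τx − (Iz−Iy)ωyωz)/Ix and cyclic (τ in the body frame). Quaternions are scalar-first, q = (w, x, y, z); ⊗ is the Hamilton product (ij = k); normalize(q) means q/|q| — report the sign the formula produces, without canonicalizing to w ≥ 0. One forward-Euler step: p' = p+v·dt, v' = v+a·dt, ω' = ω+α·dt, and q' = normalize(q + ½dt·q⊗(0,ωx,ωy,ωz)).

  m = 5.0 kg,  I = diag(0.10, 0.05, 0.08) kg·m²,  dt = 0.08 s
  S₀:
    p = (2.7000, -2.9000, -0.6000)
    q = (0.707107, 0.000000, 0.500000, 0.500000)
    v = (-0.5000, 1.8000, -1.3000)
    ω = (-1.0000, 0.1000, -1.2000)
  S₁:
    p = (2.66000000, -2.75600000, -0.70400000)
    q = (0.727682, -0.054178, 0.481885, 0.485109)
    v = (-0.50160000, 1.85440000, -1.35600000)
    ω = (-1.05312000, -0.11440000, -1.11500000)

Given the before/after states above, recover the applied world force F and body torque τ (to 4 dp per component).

rate change Δω = (-0.05312000, -0.21440000, 0.08500000)
ω₀×(Iω₀) = (-0.0036, 0.0240, 0.0050)
τ = I·(Δω/dt) + ω₀×(Iω₀) = (-0.0700, -0.1100, 0.0900)
velocity change Δv = (-0.00160000, 0.05440000, -0.05600000)
m·(v₁−v₀)/dt = (-0.1000, 3.4000, -3.5000)

F = (-0.1000, 3.4000, -3.5000)
τ = (-0.0700, -0.1100, 0.0900)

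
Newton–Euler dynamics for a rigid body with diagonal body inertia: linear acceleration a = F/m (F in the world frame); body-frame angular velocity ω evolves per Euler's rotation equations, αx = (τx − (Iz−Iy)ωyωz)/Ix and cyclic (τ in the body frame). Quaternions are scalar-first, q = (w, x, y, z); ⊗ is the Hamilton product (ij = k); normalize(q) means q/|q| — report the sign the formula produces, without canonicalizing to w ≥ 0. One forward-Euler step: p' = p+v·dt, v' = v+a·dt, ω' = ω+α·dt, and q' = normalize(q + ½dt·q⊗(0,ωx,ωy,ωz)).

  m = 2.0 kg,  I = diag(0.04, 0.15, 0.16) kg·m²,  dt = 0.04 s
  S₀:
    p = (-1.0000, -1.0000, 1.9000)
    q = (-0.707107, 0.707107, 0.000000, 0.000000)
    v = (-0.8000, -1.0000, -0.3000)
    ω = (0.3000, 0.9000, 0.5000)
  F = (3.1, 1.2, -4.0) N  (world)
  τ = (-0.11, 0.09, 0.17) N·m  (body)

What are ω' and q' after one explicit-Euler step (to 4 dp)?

ω' = (0.1855, 0.9288, 0.5351)
q' = (-0.7112, 0.7027, -0.0198, 0.0057)

ω×(Iω) gyroscopic = (0.0045, -0.0180, 0.0297)
(τ − ω×Iω)/I = (-2.8625, 0.7200, 0.8769)
ω' = ω + α·dt = (0.1855, 0.9288, 0.5351)
q⊗(0,ω) = (-0.2121321, -0.2121321, -0.9899498, 0.2828428)
q' = normalize(q + ½dt·q⊗(0,ω)) = (-0.7112, 0.7027, -0.0198, 0.0057)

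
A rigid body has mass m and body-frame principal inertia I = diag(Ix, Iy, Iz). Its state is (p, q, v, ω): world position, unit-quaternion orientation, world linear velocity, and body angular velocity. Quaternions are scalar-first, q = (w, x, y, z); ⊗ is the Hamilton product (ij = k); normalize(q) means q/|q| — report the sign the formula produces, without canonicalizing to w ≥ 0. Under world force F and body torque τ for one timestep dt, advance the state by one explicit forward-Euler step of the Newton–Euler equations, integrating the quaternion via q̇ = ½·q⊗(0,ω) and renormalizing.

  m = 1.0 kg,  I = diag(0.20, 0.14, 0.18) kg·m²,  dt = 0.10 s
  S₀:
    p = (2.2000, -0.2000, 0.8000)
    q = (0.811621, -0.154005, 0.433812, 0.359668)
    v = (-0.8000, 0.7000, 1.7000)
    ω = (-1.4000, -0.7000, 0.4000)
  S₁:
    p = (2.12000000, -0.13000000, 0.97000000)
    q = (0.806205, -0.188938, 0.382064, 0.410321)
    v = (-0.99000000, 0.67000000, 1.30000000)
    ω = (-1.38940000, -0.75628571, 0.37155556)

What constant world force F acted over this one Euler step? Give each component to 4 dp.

F = (-1.9000, -0.3000, -4.0000)

v₁ − v₀ = (-0.19000000, -0.03000000, -0.40000000)
m·(v₁−v₀)/dt = (-1.9000, -0.3000, -4.0000)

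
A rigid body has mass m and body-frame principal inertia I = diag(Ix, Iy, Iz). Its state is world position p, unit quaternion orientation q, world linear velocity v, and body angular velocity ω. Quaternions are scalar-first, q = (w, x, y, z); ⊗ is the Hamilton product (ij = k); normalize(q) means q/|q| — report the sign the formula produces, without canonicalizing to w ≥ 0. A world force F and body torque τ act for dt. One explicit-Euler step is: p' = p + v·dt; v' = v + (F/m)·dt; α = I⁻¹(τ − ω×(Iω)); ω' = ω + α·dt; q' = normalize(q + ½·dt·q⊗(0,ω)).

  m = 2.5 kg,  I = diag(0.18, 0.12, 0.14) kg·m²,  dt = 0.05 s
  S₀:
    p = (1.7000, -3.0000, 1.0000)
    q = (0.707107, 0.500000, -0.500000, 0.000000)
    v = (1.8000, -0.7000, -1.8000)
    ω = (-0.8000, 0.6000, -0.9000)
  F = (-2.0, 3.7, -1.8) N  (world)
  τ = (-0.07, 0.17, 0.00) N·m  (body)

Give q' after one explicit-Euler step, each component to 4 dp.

q' = (0.7242, 0.4968, -0.4779, -0.0184)

Hamilton product q⊗(0,ω) = (0.7000000, -0.1156856, 0.8742642, -0.7363963)
updated quaternion q' = (0.7242, 0.4968, -0.4779, -0.0184)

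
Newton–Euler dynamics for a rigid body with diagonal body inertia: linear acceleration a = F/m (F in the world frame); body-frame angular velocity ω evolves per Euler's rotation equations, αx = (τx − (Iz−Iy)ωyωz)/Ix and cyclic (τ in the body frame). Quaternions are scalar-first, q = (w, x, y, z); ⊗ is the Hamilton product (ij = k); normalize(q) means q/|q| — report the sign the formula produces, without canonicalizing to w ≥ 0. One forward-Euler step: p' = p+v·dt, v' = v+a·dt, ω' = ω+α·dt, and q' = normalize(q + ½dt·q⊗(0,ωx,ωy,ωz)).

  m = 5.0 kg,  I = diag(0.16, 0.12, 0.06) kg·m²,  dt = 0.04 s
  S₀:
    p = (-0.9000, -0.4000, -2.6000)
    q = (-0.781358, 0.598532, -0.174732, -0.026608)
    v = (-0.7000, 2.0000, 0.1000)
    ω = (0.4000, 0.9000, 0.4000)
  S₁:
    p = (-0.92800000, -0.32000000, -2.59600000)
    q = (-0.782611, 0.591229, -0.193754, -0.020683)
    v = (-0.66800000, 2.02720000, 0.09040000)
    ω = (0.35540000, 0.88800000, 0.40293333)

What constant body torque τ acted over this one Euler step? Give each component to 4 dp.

rate change Δω = (-0.04460000, -0.01200000, 0.00293333)
precession coupling = (-0.0216, 0.0160, -0.0144)
τ = I·(Δω/dt) + ω₀×(Iω₀) = (-0.2000, -0.0200, -0.0100)

τ = (-0.2000, -0.0200, -0.0100)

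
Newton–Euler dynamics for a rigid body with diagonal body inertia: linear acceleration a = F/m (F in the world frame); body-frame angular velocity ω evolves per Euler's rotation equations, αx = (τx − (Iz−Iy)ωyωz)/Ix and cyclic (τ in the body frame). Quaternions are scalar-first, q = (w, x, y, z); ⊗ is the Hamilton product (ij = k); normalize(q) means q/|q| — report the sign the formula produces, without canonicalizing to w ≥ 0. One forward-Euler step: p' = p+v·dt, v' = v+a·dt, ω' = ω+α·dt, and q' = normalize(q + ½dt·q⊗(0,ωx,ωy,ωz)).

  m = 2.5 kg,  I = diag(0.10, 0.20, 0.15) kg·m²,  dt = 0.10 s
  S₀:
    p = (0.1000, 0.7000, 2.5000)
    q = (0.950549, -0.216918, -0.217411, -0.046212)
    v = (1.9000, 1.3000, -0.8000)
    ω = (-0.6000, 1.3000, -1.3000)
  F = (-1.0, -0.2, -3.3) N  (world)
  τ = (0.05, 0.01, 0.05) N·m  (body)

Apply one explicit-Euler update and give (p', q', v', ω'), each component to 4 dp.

p' = (0.2900, 0.8300, 2.4200)
q' = (0.9507, -0.2272, -0.1676, -0.1280)
v' = (1.8600, 1.2920, -0.9320)
ω' = (-0.6345, 1.3245, -1.2147)

gyro term ω×Iω = (0.0845, -0.0390, -0.0780)
α = I⁻¹(τ − ω×Iω) = (-0.3450, 0.2450, 0.8533)
ω' = ω + α·dt = (-0.6345, 1.3245, -1.2147)
2q̇ = q⊗(0,ω) = (0.0924079, -0.2276195, 0.9814475, -1.6481537)
q' = normalize(q + ½dt·q⊗(0,ω)) = (0.9507, -0.2272, -0.1676, -0.1280)
linear accel F/m = (-0.4000, -0.0800, -1.3200)
p + v·dt = (0.2900, 0.8300, 2.4200)
new velocity v' = (1.8600, 1.2920, -0.9320)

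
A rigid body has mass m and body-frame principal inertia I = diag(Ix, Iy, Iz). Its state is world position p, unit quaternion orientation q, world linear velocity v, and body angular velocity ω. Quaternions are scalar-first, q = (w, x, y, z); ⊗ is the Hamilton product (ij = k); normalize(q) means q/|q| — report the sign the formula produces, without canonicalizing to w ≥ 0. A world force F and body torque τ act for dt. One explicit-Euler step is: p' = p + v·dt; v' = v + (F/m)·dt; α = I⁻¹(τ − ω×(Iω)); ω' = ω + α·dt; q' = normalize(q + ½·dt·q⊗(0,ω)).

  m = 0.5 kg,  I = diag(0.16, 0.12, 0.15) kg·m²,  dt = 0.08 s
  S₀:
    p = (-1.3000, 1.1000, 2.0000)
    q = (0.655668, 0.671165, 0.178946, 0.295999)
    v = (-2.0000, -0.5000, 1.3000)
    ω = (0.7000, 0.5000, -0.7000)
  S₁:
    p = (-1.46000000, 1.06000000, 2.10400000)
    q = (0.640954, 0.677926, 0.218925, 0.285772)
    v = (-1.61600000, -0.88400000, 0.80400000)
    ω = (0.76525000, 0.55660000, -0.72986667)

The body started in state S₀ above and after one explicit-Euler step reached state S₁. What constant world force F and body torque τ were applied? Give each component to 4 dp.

F = (2.4000, -2.4000, -3.1000)
τ = (0.1200, 0.0800, -0.0700)

Δv = v₁−v₀ = (0.38400000, -0.38400000, -0.49600000)
applied force F = (2.4000, -2.4000, -3.1000)
ω₁ − ω₀ = (0.06525000, 0.05660000, -0.02986667)
I·α + gyro = (0.1200, 0.0800, -0.0700)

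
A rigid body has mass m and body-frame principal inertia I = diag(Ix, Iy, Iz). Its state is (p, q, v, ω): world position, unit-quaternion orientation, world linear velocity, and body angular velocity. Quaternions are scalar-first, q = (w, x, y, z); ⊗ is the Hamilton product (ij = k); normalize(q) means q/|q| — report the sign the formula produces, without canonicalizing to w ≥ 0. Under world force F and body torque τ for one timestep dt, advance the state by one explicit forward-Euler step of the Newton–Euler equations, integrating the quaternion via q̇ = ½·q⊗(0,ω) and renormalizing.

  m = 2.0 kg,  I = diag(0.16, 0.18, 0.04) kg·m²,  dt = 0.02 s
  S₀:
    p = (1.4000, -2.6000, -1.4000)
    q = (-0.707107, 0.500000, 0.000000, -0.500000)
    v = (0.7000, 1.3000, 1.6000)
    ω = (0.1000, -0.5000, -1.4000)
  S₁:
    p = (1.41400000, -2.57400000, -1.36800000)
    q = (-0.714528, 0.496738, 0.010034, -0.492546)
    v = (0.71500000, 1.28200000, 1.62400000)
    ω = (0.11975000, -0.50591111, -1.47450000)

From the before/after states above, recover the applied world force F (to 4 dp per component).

Δv = v₁−v₀ = (0.01500000, -0.01800000, 0.02400000)
F = m·Δv/dt = (1.5000, -1.8000, 2.4000)

F = (1.5000, -1.8000, 2.4000)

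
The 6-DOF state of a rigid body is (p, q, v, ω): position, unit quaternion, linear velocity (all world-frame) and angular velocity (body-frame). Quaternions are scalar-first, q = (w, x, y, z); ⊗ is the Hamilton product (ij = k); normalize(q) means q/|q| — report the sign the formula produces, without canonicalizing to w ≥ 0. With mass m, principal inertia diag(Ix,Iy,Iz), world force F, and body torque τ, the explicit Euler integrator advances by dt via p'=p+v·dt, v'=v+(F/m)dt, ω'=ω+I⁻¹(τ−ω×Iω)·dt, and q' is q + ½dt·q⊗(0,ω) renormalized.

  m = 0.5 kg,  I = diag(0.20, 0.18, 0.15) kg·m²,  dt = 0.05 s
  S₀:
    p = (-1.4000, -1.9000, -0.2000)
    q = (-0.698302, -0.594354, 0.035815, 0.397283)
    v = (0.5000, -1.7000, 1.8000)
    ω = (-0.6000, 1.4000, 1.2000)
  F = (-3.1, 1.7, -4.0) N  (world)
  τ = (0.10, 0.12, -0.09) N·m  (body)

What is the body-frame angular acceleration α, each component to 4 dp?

α = (0.7520, 0.8667, -0.7120)

gyro term ω×Iω = (-0.0504, -0.0360, 0.0168)
(τ − ω×Iω)/I = (0.7520, 0.8667, -0.7120)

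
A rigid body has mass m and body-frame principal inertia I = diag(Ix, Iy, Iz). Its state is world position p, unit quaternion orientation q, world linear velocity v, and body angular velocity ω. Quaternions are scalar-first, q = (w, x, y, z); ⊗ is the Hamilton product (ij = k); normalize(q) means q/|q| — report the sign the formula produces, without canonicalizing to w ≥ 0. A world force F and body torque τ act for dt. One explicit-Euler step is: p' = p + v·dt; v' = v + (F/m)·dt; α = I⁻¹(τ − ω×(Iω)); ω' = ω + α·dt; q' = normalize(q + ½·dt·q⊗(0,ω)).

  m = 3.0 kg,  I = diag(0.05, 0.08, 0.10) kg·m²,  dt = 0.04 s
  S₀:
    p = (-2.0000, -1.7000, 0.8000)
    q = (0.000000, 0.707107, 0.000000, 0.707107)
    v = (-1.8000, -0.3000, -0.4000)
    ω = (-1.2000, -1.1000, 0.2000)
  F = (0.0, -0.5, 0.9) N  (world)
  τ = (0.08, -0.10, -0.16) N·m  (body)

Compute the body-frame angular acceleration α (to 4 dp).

α = (1.6880, -1.4000, -1.9960)

gyro term ω×Iω = (-0.0044, 0.0120, 0.0396)
α = I⁻¹(τ − ω×Iω) = (1.6880, -1.4000, -1.9960)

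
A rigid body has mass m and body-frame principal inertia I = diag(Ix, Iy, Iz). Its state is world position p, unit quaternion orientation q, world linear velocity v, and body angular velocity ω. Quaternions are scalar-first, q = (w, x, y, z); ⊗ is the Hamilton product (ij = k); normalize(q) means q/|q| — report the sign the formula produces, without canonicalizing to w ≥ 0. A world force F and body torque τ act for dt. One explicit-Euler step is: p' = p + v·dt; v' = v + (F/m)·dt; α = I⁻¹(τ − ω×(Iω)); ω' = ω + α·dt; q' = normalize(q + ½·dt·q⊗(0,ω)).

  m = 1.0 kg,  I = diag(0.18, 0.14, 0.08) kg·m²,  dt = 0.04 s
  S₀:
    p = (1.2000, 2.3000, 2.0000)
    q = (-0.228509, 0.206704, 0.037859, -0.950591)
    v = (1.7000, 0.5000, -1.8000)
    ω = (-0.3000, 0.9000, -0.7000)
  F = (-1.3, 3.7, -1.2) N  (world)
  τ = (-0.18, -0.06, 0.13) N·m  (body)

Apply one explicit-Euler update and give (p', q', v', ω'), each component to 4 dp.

p' = (1.2680, 2.3200, 1.9280)
q' = (-0.2412, 0.2246, 0.0423, -0.9432)
v' = (1.6480, 0.6480, -1.8480)
ω' = (-0.3484, 0.8769, -0.6404)

p + v·dt = (1.2680, 2.3200, 1.9280)
v + (F/m)dt = (1.6480, 0.6480, -1.8480)
precession coupling ω×(Iω) = (0.0378, 0.0210, 0.0108)
angular accel α = (-1.2100, -0.5786, 1.4900)
new body rate ω' = (-0.3484, 0.8769, -0.6404)
Hamilton product q⊗(0,ω) = (-0.6374756, 0.8975833, 0.2242120, 0.3573476)
q + ½dt·q⊗(0,ω), renormalized = (-0.2412, 0.2246, 0.0423, -0.9432)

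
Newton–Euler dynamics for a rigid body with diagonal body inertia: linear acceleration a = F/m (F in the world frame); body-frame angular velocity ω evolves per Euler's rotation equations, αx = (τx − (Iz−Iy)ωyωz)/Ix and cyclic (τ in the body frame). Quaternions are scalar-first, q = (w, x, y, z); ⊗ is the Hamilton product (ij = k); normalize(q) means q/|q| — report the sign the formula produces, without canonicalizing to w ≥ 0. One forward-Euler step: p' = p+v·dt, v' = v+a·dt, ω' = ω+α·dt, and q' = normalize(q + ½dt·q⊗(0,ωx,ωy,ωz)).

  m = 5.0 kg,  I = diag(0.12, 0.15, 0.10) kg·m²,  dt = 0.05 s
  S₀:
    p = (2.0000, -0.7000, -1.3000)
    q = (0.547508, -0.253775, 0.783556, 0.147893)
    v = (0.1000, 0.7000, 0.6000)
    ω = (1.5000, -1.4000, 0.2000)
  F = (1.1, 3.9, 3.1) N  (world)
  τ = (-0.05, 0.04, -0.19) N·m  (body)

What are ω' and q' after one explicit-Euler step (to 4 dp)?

ω' = (1.4733, -1.3887, 0.1365)
q' = (0.5829, -0.2239, 0.7702, 0.1300)

ω×(Iω) gyroscopic = (0.0140, 0.0060, -0.0630)
(τ − ω×Iω)/I = (-0.5333, 0.2267, -1.2700)
ω + α·dt = (1.4733, -1.3887, 0.1365)
Hamilton product q⊗(0,ω) = (1.4480623, 1.1850234, -0.4939167, -0.7105474)
q' = normalize(q + ½dt·q⊗(0,ω)) = (0.5829, -0.2239, 0.7702, 0.1300)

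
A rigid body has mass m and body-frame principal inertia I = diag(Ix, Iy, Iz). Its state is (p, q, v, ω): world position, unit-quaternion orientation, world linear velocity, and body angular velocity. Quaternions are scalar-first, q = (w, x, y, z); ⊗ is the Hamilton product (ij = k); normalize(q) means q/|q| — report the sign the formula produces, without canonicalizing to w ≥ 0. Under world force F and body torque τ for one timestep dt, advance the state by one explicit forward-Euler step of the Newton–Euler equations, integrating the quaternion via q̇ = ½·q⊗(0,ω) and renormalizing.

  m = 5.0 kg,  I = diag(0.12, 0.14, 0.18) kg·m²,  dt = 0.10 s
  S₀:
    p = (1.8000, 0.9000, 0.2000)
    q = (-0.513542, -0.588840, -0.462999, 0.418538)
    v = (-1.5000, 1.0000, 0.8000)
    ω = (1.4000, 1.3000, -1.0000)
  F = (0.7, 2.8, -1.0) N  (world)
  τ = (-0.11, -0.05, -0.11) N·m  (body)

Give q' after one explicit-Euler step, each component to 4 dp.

q' = (-0.4189, -0.6252, -0.4937, 0.4358)

2q̇ = q⊗(0,ω) = (1.8448127, -0.8000592, -0.6704914, 0.3962486)
q' = normalize(q + ½dt·q⊗(0,ω)) = (-0.4189, -0.6252, -0.4937, 0.4358)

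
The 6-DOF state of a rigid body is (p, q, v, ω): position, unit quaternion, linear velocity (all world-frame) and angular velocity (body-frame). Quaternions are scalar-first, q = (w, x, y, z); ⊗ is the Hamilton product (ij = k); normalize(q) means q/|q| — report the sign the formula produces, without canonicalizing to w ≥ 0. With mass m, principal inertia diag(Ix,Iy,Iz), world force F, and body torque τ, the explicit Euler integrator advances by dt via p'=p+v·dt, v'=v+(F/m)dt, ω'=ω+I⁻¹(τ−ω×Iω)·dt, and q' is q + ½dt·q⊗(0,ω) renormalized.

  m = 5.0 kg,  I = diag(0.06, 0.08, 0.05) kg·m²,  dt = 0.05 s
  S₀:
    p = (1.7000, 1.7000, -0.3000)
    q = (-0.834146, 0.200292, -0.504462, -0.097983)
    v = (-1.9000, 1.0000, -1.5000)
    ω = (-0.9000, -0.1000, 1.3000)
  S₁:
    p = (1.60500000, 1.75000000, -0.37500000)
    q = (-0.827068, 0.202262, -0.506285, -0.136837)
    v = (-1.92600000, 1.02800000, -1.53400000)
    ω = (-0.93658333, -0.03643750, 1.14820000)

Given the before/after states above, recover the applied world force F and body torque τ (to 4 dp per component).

velocity change Δv = (-0.02600000, 0.02800000, -0.03400000)
applied force F = (-2.6000, 2.8000, -3.4000)
rate change Δω = (-0.03658333, 0.06356250, -0.15180000)
precession coupling = (0.0039, -0.0117, 0.0018)
τ = I·(Δω/dt) + ω₀×(Iω₀) = (-0.0400, 0.0900, -0.1500)

F = (-2.6000, 2.8000, -3.4000)
τ = (-0.0400, 0.0900, -0.1500)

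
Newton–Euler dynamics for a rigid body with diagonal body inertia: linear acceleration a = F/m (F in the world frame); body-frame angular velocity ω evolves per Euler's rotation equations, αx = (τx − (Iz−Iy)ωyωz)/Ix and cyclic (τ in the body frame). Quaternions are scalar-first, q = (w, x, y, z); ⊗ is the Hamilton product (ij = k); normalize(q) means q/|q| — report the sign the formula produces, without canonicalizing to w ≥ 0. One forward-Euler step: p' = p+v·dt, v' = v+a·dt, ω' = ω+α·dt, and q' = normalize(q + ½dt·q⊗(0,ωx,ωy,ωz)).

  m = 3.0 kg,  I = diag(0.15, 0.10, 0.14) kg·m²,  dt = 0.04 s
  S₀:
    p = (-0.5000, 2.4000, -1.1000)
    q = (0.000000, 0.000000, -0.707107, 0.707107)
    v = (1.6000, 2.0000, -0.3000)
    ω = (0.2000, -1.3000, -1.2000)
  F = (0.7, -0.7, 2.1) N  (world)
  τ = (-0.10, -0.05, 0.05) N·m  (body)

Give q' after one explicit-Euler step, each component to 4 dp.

2q̇ = q⊗(0,ω) = (-0.0707107, 1.7677675, 0.1414214, 0.1414214)
updated quaternion q' = (-0.0014, 0.0353, -0.7038, 0.7095)

q' = (-0.0014, 0.0353, -0.7038, 0.7095)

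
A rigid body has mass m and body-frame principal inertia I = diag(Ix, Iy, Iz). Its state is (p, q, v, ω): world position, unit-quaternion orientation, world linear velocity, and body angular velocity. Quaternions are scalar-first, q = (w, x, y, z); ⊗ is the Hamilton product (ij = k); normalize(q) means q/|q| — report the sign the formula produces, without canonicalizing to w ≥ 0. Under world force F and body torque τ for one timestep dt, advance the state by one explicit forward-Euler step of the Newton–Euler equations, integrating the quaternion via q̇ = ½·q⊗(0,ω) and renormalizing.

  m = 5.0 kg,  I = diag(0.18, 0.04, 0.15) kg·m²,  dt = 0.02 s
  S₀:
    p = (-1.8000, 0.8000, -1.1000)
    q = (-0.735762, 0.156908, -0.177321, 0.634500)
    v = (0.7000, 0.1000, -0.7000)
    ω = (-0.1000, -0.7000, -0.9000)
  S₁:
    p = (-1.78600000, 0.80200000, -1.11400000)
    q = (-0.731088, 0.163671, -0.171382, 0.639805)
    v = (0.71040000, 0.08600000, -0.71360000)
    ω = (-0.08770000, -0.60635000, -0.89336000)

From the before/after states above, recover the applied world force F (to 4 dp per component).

Δv = v₁−v₀ = (0.01040000, -0.01400000, -0.01360000)
F = m·Δv/dt = (2.6000, -3.5000, -3.4000)

F = (2.6000, -3.5000, -3.4000)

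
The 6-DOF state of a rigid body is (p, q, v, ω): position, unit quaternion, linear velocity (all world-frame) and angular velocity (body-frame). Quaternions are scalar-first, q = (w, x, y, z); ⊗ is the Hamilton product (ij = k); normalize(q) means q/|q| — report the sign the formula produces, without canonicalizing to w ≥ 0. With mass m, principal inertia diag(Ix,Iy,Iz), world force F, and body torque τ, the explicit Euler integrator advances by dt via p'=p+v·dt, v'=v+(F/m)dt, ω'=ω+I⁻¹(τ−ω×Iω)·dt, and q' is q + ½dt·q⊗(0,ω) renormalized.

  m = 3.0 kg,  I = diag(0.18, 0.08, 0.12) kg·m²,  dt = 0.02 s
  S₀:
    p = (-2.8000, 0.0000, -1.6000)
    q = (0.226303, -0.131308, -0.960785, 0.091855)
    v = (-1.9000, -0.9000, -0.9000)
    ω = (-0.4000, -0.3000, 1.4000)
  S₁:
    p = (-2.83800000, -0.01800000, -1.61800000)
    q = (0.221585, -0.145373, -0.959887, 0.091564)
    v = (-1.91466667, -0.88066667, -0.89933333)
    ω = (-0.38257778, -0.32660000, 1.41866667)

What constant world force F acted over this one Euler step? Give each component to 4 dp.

Δv = v₁−v₀ = (-0.01466667, 0.01933333, 0.00066667)
m·(v₁−v₀)/dt = (-2.2000, 2.9000, 0.1000)

F = (-2.2000, 2.9000, 0.1000)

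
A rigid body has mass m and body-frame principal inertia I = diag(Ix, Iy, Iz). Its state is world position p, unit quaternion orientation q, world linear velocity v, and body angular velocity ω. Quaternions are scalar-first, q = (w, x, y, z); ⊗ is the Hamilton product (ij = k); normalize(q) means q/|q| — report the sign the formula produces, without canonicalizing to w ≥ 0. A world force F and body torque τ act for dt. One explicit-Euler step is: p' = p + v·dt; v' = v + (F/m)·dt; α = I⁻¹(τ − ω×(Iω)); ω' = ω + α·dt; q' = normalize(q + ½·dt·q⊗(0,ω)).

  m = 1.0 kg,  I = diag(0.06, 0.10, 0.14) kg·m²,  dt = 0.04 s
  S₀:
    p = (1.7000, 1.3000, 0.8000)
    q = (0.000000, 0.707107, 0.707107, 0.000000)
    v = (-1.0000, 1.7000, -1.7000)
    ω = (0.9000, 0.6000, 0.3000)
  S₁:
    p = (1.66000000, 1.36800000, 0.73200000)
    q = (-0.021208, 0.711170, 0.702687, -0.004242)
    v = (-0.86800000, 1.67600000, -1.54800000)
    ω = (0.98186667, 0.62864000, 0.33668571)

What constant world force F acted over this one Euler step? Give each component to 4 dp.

v₁ − v₀ = (0.13200000, -0.02400000, 0.15200000)
m·(v₁−v₀)/dt = (3.3000, -0.6000, 3.8000)

F = (3.3000, -0.6000, 3.8000)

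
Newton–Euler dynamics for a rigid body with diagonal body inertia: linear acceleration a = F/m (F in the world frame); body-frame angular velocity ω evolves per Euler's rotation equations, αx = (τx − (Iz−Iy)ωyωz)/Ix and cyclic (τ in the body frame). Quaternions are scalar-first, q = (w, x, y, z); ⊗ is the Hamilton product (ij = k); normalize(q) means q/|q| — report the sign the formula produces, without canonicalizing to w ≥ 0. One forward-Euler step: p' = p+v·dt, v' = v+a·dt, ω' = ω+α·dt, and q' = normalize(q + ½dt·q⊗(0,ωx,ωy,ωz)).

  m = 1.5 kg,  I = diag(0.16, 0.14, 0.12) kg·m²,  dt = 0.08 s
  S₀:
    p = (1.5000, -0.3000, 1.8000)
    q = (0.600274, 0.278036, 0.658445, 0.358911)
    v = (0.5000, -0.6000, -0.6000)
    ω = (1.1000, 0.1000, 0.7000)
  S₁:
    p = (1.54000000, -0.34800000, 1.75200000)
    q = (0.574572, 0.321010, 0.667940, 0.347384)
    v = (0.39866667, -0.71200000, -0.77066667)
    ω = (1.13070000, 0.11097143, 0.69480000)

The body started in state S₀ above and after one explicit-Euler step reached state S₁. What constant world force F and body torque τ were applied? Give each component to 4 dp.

F = (-1.9000, -2.1000, -3.2000)
τ = (0.0600, 0.0500, -0.0100)

v₁ − v₀ = (-0.10133333, -0.11200000, -0.17066667)
F = m·Δv/dt = (-1.9000, -2.1000, -3.2000)
rate change Δω = (0.03070000, 0.01097143, -0.00520000)
ω₀×(Iω₀) = (-0.0014, 0.0308, -0.0022)
I·α + gyro = (0.0600, 0.0500, -0.0100)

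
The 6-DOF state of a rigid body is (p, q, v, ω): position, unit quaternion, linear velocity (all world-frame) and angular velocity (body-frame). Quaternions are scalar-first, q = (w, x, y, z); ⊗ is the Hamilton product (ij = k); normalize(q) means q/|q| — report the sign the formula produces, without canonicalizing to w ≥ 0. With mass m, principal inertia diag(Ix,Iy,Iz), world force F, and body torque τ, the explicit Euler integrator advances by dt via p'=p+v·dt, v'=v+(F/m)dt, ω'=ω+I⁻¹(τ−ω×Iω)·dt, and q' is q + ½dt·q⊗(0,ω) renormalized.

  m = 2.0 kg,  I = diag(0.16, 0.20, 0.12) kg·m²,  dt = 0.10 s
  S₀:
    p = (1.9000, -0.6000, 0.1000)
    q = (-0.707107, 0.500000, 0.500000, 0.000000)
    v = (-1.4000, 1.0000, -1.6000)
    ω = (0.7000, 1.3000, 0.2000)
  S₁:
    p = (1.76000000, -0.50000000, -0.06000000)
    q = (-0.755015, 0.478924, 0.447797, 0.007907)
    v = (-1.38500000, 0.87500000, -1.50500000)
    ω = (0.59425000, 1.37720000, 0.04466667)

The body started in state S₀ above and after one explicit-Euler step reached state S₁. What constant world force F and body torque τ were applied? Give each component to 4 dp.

Δv = v₁−v₀ = (0.01500000, -0.12500000, 0.09500000)
applied force F = (0.3000, -2.5000, 1.9000)
ω₁ − ω₀ = (-0.10575000, 0.07720000, -0.15533333)
gyro term ω₀×Iω₀ = (-0.0208, 0.0056, 0.0364)
τ = I·(Δω/dt) + ω₀×(Iω₀) = (-0.1900, 0.1600, -0.1500)

F = (0.3000, -2.5000, 1.9000)
τ = (-0.1900, 0.1600, -0.1500)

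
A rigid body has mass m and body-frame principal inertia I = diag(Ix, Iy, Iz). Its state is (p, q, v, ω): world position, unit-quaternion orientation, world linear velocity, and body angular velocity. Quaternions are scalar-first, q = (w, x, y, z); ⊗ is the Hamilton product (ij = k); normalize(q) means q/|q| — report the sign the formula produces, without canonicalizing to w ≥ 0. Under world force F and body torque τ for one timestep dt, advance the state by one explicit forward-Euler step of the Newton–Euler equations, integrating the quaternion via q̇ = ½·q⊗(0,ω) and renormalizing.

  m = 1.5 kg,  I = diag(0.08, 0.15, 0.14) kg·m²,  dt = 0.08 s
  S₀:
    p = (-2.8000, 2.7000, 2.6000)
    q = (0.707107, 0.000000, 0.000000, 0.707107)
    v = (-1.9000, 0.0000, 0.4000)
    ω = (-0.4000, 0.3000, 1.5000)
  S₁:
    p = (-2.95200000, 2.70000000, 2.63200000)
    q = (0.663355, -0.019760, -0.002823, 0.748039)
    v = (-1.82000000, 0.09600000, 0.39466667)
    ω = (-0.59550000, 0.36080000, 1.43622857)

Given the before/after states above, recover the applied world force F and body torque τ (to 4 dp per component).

v₁ − v₀ = (0.08000000, 0.09600000, -0.00533333)
applied force F = (1.5000, 1.8000, -0.1000)
rate change Δω = (-0.19550000, 0.06080000, -0.06377143)
precession coupling = (-0.0045, 0.0360, -0.0084)
I·α + gyro = (-0.2000, 0.1500, -0.1200)

F = (1.5000, 1.8000, -0.1000)
τ = (-0.2000, 0.1500, -0.1200)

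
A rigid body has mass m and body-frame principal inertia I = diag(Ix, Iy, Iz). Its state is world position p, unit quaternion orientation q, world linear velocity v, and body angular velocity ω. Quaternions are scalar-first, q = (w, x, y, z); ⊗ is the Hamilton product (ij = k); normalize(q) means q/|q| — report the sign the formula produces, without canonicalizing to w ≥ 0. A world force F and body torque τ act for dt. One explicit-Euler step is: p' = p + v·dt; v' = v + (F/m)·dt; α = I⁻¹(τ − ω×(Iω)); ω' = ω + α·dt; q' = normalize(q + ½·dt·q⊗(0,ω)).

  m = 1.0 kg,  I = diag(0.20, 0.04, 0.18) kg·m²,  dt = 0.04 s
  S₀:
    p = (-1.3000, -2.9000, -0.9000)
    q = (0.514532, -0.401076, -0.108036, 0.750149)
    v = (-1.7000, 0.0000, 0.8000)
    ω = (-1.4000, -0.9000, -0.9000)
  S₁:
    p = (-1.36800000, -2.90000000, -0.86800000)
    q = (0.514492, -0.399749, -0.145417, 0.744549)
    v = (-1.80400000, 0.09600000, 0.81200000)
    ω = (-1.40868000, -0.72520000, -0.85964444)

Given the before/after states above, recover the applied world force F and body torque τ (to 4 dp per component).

F = (-2.6000, 2.4000, 0.3000)
τ = (0.0700, 0.2000, -0.0200)

ω₁ − ω₀ = (-0.00868000, 0.17480000, 0.04035556)
τ = I·(Δω/dt) + ω₀×(Iω₀) = (0.0700, 0.2000, -0.0200)
velocity change Δv = (-0.10400000, 0.09600000, 0.01200000)
applied force F = (-2.6000, 2.4000, 0.3000)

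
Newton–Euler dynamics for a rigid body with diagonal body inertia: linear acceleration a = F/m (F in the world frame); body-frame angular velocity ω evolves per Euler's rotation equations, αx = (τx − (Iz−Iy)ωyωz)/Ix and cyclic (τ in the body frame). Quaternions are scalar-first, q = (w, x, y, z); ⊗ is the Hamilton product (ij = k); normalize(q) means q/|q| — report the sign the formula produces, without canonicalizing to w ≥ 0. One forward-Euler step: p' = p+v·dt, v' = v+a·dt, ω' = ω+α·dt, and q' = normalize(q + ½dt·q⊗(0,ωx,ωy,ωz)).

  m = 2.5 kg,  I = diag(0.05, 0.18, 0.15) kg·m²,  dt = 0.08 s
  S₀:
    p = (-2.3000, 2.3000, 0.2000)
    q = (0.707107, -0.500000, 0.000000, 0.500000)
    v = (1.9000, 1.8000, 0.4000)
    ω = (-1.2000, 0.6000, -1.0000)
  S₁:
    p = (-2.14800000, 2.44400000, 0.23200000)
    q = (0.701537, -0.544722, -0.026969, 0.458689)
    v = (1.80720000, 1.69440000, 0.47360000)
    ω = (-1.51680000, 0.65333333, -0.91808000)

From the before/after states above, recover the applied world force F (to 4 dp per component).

F = (-2.9000, -3.3000, 2.3000)

Δv = v₁−v₀ = (-0.09280000, -0.10560000, 0.07360000)
F = m·Δv/dt = (-2.9000, -3.3000, 2.3000)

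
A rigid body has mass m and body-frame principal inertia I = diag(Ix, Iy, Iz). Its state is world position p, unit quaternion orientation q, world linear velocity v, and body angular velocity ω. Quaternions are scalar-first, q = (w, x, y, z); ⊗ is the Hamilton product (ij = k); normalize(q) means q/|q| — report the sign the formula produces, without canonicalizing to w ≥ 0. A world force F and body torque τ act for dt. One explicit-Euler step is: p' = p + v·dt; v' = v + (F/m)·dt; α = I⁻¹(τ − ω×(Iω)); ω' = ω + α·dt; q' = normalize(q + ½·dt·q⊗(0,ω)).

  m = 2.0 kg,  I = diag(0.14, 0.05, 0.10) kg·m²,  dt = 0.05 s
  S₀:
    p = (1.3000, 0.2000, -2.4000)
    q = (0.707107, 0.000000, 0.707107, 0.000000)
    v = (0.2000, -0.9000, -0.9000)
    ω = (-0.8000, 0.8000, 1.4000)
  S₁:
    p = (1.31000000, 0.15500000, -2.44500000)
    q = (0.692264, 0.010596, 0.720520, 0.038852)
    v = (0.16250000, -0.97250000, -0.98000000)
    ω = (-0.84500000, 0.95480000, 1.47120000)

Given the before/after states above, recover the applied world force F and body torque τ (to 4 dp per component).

ω₁ − ω₀ = (-0.04500000, 0.15480000, 0.07120000)
precession coupling = (0.0560, -0.0448, 0.0576)
I·α + gyro = (-0.0700, 0.1100, 0.2000)
Δv = v₁−v₀ = (-0.03750000, -0.07250000, -0.08000000)
applied force F = (-1.5000, -2.9000, -3.2000)

F = (-1.5000, -2.9000, -3.2000)
τ = (-0.0700, 0.1100, 0.2000)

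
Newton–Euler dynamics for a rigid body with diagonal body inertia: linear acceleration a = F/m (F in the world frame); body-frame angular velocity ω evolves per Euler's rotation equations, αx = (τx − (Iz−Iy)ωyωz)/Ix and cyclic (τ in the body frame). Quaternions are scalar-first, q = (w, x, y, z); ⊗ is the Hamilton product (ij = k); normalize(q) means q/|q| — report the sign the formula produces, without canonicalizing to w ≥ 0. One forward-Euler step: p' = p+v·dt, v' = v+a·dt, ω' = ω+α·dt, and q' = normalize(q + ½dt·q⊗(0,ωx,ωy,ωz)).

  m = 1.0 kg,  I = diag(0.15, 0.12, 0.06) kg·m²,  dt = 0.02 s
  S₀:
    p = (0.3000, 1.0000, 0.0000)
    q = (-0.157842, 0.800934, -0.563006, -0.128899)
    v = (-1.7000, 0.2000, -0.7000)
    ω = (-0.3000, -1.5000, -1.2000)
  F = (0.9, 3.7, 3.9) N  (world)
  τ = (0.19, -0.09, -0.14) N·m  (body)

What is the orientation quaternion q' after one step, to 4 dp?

q' = (-0.1654, 0.8061, -0.5505, -0.1407)

Hamilton product q⊗(0,ω) = (-0.7589076, 0.5296113, 1.2365535, -1.1808924)
q + ½dt·q⊗(0,ω), renormalized = (-0.1654, 0.8061, -0.5505, -0.1407)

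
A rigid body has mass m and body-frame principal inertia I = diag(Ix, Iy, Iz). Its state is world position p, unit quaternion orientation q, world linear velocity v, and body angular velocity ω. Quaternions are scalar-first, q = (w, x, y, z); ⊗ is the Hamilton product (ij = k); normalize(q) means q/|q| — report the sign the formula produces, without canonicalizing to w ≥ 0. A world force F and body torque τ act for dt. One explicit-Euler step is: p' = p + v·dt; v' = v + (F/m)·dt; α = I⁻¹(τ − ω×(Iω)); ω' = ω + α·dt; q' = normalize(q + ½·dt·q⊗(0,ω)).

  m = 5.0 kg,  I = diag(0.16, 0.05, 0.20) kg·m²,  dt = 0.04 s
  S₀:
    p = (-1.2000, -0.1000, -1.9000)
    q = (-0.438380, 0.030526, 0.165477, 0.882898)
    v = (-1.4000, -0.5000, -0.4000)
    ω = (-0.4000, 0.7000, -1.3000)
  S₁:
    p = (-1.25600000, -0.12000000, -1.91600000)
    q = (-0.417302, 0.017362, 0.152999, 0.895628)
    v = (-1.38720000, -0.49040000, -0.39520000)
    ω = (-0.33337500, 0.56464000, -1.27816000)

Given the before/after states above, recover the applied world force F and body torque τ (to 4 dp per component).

Δω = ω₁−ω₀ = (0.06662500, -0.13536000, 0.02184000)
τ = I·(Δω/dt) + ω₀×(Iω₀) = (0.1300, -0.1900, 0.1400)
velocity change Δv = (0.01280000, 0.00960000, 0.00480000)
applied force F = (1.6000, 1.2000, 0.6000)

F = (1.6000, 1.2000, 0.6000)
τ = (0.1300, -0.1900, 0.1400)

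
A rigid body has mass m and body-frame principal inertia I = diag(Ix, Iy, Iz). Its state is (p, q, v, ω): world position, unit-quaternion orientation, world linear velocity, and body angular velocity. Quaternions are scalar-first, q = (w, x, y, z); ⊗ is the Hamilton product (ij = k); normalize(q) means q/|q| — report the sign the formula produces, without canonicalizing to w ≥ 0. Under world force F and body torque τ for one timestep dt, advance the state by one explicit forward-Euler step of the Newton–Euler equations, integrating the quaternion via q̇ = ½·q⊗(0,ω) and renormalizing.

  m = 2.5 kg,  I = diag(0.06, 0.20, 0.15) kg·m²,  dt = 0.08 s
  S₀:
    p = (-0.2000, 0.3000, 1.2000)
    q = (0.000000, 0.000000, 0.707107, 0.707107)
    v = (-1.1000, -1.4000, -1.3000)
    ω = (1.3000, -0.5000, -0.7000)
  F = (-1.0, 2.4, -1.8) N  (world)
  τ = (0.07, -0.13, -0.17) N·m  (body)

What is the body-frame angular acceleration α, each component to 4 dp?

precession coupling ω×(Iω) = (-0.0175, 0.0819, -0.0910)
α = I⁻¹(τ − ω×Iω) = (1.4583, -1.0595, -0.5267)

α = (1.4583, -1.0595, -0.5267)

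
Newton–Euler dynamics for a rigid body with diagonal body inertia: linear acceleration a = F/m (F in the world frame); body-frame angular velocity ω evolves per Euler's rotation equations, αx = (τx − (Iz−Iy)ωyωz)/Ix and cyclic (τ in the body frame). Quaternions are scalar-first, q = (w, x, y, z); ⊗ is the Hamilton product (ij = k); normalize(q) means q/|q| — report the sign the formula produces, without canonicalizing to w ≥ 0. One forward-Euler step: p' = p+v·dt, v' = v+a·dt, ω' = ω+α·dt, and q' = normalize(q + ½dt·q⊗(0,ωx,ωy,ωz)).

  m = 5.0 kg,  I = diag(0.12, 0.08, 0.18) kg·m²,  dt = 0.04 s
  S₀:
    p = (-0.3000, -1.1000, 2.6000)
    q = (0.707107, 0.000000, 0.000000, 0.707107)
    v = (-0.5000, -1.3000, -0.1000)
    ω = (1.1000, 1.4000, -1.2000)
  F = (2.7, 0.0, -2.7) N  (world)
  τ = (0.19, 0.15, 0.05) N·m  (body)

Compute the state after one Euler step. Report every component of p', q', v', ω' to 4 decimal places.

gyro term ω×Iω = (-0.1680, 0.0792, -0.0616)
angular accel α = (2.9833, 0.8850, 0.6200)
ω + α·dt = (1.2193, 1.4354, -1.1752)
q⊗(0,ω) = (0.8485284, -0.2121321, 1.7677675, -0.8485284)
q + ½dt·q⊗(0,ω), renormalized = (0.7234, -0.0042, 0.0353, 0.6895)
linear accel F/m = (0.5400, 0.0000, -0.5400)
p' = p + v·dt = (-0.3200, -1.1520, 2.5960)
new velocity v' = (-0.4784, -1.3000, -0.1216)

p' = (-0.3200, -1.1520, 2.5960)
q' = (0.7234, -0.0042, 0.0353, 0.6895)
v' = (-0.4784, -1.3000, -0.1216)
ω' = (1.2193, 1.4354, -1.1752)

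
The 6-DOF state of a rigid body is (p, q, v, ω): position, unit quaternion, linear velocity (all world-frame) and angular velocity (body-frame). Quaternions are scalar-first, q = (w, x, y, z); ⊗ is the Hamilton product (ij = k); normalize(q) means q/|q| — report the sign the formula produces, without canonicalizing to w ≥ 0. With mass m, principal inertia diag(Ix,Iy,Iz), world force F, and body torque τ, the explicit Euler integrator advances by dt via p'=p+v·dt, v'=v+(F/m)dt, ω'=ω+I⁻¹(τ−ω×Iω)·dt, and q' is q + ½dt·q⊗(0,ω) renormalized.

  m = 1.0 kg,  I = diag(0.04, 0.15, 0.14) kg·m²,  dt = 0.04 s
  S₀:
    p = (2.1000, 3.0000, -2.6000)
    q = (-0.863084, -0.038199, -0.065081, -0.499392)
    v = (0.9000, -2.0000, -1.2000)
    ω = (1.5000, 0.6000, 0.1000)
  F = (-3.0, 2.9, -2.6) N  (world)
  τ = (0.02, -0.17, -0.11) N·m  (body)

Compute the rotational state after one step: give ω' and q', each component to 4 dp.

ω' = (1.5206, 0.5587, 0.0403)
q' = (-0.8597, -0.0582, -0.0903, -0.4994)

ω×(Iω) gyroscopic = (-0.0006, -0.0150, 0.0990)
angular accel α = (0.5150, -1.0333, -1.4929)
ω' = ω + α·dt = (1.5206, 0.5587, 0.0403)
Hamilton product q⊗(0,ω) = (0.1462863, -1.0014989, -1.2631185, -0.0116063)
q' = normalize(q + ½dt·q⊗(0,ω)) = (-0.8597, -0.0582, -0.0903, -0.4994)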